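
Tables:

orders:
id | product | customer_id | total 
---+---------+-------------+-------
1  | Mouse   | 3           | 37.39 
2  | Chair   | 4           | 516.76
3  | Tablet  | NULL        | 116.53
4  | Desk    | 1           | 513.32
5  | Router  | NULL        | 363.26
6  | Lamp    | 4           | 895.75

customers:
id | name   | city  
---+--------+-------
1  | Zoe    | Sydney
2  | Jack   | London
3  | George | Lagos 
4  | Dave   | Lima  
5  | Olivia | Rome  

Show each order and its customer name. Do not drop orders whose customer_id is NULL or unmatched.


LEFT JOIN keeps every row from orders (the left table); where customer_id has no match in customers, the customer columns become NULL. Walk through each order:
  - order 1 (Mouse): customer_id=3 -> matches George
  - order 2 (Chair): customer_id=4 -> matches Dave
  - order 3 (Tablet): customer_id=NULL, no match -> kept with NULL
  - order 4 (Desk): customer_id=1 -> matches Zoe
  - order 5 (Router): customer_id=NULL, no match -> kept with NULL
  - order 6 (Lamp): customer_id=4 -> matches Dave
All 6 rows appear; 2 have NULL customer.

SQL:
SELECT a.product, b.name AS customer
FROM orders a
LEFT JOIN customers b ON a.customer_id = b.id

Result:
product | customer
--------+---------
Mouse   | George  
Chair   | Dave    
Tablet  | NULL    
Desk    | Zoe     
Router  | NULL    
Lamp    | Dave    


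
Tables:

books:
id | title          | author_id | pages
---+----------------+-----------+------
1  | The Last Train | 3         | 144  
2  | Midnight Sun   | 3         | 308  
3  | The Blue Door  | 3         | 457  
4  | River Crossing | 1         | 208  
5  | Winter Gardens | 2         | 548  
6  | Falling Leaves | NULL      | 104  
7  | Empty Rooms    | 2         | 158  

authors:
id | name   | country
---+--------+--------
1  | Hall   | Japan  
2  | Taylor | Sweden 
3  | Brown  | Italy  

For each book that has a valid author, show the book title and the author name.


INNER JOIN keeps only books rows whose author_id matches an id in authors. Walk through each book:
  - book 1 (The Last Train): author_id=3 -> matches Brown
  - book 2 (Midnight Sun): author_id=3 -> matches Brown
  - book 3 (The Blue Door): author_id=3 -> matches Brown
  - book 4 (River Crossing): author_id=1 -> matches Hall
  - book 5 (Winter Gardens): author_id=2 -> matches Taylor
  - book 6 (Falling Leaves): author_id=NULL, no match -> dropped
  - book 7 (Empty Rooms): author_id=2 -> matches Taylor
So 1 of 7 rows is dropped.

SQL:
SELECT a.title, b.name AS author
FROM books a
INNER JOIN authors b ON a.author_id = b.id

Result:
title          | author
---------------+-------
The Last Train | Brown 
Midnight Sun   | Brown 
The Blue Door  | Brown 
River Crossing | Hall  
Winter Gardens | Taylor
Empty Rooms    | Taylor


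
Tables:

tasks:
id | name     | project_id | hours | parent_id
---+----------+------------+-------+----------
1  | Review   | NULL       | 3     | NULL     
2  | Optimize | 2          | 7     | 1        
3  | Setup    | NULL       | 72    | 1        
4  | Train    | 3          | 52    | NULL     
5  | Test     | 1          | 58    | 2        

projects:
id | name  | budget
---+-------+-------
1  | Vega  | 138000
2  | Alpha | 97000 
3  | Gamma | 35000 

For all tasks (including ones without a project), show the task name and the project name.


LEFT JOIN keeps every row from tasks (the left table); where project_id has no match in projects, the project columns become NULL. Walk through each task:
  - task 1 (Review): project_id=NULL, no match -> kept with NULL
  - task 2 (Optimize): project_id=2 -> matches Alpha
  - task 3 (Setup): project_id=NULL, no match -> kept with NULL
  - task 4 (Train): project_id=3 -> matches Gamma
  - task 5 (Test): project_id=1 -> matches Vega
All 5 rows appear; 2 have NULL project.

SQL:
SELECT a.name, b.name AS project
FROM tasks a
LEFT JOIN projects b ON a.project_id = b.id

Result:
name     | project
---------+--------
Review   | NULL   
Optimize | Alpha  
Setup    | NULL   
Train    | Gamma  
Test     | Vega   


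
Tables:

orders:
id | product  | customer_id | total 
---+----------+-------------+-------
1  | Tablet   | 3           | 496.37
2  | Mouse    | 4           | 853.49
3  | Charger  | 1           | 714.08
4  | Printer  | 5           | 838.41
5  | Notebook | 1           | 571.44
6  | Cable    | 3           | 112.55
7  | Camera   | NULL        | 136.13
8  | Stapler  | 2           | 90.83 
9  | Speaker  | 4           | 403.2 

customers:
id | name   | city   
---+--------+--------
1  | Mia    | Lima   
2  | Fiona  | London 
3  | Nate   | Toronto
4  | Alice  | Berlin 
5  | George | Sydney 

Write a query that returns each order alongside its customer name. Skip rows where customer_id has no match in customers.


INNER JOIN keeps only orders rows whose customer_id matches an id in customers. Walk through each order:
  - order 1 (Tablet): customer_id=3 -> matches Nate
  - order 2 (Mouse): customer_id=4 -> matches Alice
  - order 3 (Charger): customer_id=1 -> matches Mia
  - order 4 (Printer): customer_id=5 -> matches George
  - order 5 (Notebook): customer_id=1 -> matches Mia
  - order 6 (Cable): customer_id=3 -> matches Nate
  - order 7 (Camera): customer_id=NULL, no match -> dropped
  - order 8 (Stapler): customer_id=2 -> matches Fiona
  - order 9 (Speaker): customer_id=4 -> matches Alice
So 1 of 9 rows is dropped.

SQL:
SELECT a.product, b.name AS customer
FROM orders a
INNER JOIN customers b ON a.customer_id = b.id

Result:
product  | customer
---------+---------
Tablet   | Nate    
Mouse    | Alice   
Charger  | Mia     
Printer  | George  
Notebook | Mia     
Cable    | Nate    
Stapler  | Fiona   
Speaker  | Alice   


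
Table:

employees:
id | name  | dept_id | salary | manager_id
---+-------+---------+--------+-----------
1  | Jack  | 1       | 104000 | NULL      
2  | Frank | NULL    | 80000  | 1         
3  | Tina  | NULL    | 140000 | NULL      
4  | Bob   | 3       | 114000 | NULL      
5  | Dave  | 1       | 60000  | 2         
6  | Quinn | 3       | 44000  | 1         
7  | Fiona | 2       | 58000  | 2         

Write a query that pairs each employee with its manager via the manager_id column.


This is a self-join: employees is joined to a second copy of itself, matching each row's manager_id to another row's id. Use LEFT JOIN so rows with manager_id=NULL are kept.
  - employee 1 (Jack): manager_id=NULL -> NULL
  - employee 2 (Frank): manager_id=1 -> Jack
  - employee 3 (Tina): manager_id=NULL -> NULL
  - employee 4 (Bob): manager_id=NULL -> NULL
  - employee 5 (Dave): manager_id=2 -> Frank
  - employee 6 (Quinn): manager_id=1 -> Jack
  - employee 7 (Fiona): manager_id=2 -> Frank

SQL:
SELECT a.name AS item, b.name AS manager
FROM employees a
LEFT JOIN employees b ON a.manager_id = b.id

Result:
item  | manager
------+--------
Jack  | NULL   
Frank | Jack   
Tina  | NULL   
Bob   | NULL   
Dave  | Frank  
Quinn | Jack   
Fiona | Frank  


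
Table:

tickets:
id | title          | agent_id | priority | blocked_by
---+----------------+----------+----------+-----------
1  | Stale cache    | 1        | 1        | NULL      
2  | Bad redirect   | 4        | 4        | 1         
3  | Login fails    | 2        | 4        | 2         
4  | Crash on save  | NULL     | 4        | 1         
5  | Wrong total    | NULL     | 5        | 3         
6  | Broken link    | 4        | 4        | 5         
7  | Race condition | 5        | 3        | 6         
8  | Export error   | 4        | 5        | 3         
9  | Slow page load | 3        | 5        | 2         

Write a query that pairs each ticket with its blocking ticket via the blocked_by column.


This is a self-join: tickets is joined to a second copy of itself, matching each row's blocked_by to another row's id. Use LEFT JOIN so rows with blocked_by=NULL are kept.
  - ticket 1 (Stale cache): blocked_by=NULL -> NULL
  - ticket 2 (Bad redirect): blocked_by=1 -> Stale cache
  - ticket 3 (Login fails): blocked_by=2 -> Bad redirect
  - ticket 4 (Crash on save): blocked_by=1 -> Stale cache
  - ticket 5 (Wrong total): blocked_by=3 -> Login fails
  - ticket 6 (Broken link): blocked_by=5 -> Wrong total
  - ticket 7 (Race condition): blocked_by=6 -> Broken link
  - ticket 8 (Export error): blocked_by=3 -> Login fails
  - ticket 9 (Slow page load): blocked_by=2 -> Bad redirect

SQL:
SELECT a.title AS item, b.title AS blocked_by
FROM tickets a
LEFT JOIN tickets b ON a.blocked_by = b.id

Result:
item           | blocked_by  
---------------+-------------
Stale cache    | NULL        
Bad redirect   | Stale cache 
Login fails    | Bad redirect
Crash on save  | Stale cache 
Wrong total    | Login fails 
Broken link    | Wrong total 
Race condition | Broken link 
Export error   | Login fails 
Slow page load | Bad redirect


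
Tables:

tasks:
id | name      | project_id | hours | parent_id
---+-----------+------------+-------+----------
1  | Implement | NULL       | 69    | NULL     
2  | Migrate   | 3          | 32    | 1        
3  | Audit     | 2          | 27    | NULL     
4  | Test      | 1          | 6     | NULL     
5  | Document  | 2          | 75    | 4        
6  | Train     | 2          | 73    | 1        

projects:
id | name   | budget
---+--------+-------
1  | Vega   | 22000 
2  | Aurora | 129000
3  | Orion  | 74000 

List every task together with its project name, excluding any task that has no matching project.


INNER JOIN keeps only tasks rows whose project_id matches an id in projects. Walk through each task:
  - task 1 (Implement): project_id=NULL, no match -> dropped
  - task 2 (Migrate): project_id=3 -> matches Orion
  - task 3 (Audit): project_id=2 -> matches Aurora
  - task 4 (Test): project_id=1 -> matches Vega
  - task 5 (Document): project_id=2 -> matches Aurora
  - task 6 (Train): project_id=2 -> matches Aurora
So 1 of 6 rows is dropped.

SQL:
SELECT a.name, b.name AS project
FROM tasks a
INNER JOIN projects b ON a.project_id = b.id

Result:
name     | project
---------+--------
Migrate  | Orion  
Audit    | Aurora 
Test     | Vega   
Document | Aurora 
Train    | Aurora 


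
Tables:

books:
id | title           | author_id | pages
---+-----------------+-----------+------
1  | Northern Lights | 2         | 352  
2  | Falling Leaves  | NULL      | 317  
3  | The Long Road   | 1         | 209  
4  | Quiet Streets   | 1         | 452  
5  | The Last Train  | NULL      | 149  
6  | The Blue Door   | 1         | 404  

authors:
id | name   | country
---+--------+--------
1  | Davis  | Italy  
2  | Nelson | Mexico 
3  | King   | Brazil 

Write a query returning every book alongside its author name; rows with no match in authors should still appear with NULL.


LEFT JOIN keeps every row from books (the left table); where author_id has no match in authors, the author columns become NULL. Walk through each book:
  - book 1 (Northern Lights): author_id=2 -> matches Nelson
  - book 2 (Falling Leaves): author_id=NULL, no match -> kept with NULL
  - book 3 (The Long Road): author_id=1 -> matches Davis
  - book 4 (Quiet Streets): author_id=1 -> matches Davis
  - book 5 (The Last Train): author_id=NULL, no match -> kept with NULL
  - book 6 (The Blue Door): author_id=1 -> matches Davis
All 6 rows appear; 2 have NULL author.

SQL:
SELECT a.title, b.name AS author
FROM books a
LEFT JOIN authors b ON a.author_id = b.id

Result:
title           | author
----------------+-------
Northern Lights | Nelson
Falling Leaves  | NULL  
The Long Road   | Davis 
Quiet Streets   | Davis 
The Last Train  | NULL  
The Blue Door   | Davis 


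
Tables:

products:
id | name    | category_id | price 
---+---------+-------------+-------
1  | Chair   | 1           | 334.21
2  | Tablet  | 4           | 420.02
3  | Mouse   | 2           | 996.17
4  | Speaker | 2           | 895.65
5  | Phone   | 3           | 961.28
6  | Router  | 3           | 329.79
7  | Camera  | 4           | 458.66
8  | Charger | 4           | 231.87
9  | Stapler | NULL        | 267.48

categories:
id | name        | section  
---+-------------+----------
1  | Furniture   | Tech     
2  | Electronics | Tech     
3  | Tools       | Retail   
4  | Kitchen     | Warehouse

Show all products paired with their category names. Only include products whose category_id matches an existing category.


INNER JOIN keeps only products rows whose category_id matches an id in categories. Walk through each product:
  - product 1 (Chair): category_id=1 -> matches Furniture
  - product 2 (Tablet): category_id=4 -> matches Kitchen
  - product 3 (Mouse): category_id=2 -> matches Electronics
  - product 4 (Speaker): category_id=2 -> matches Electronics
  - product 5 (Phone): category_id=3 -> matches Tools
  - product 6 (Router): category_id=3 -> matches Tools
  - product 7 (Camera): category_id=4 -> matches Kitchen
  - product 8 (Charger): category_id=4 -> matches Kitchen
  - product 9 (Stapler): category_id=NULL, no match -> dropped
So 1 of 9 rows is dropped.

SQL:
SELECT a.name, b.name AS category
FROM products a
INNER JOIN categories b ON a.category_id = b.id

Result:
name    | category   
--------+------------
Chair   | Furniture  
Tablet  | Kitchen    
Mouse   | Electronics
Speaker | Electronics
Phone   | Tools      
Router  | Tools      
Camera  | Kitchen    
Charger | Kitchen    


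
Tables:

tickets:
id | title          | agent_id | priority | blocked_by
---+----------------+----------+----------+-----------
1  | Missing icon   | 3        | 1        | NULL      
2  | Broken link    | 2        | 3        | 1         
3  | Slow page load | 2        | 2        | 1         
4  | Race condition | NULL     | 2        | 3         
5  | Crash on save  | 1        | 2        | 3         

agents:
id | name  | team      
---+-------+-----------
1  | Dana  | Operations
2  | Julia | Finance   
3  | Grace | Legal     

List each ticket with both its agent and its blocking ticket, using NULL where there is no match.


Two LEFT JOINs from the same base table tickets: one to agents via agent_id, one to tickets itself via blocked_by. Both are LEFT so every ticket is preserved.
Match against agents:
  - ticket 1 (Missing icon): agent_id=3 -> matches Grace
  - ticket 2 (Broken link): agent_id=2 -> matches Julia
  - ticket 3 (Slow page load): agent_id=2 -> matches Julia
  - ticket 4 (Race condition): agent_id=NULL, no match -> kept with NULL
  - ticket 5 (Crash on save): agent_id=1 -> matches Dana
Match against tickets (self):
  - ticket 1 (Missing icon): blocked_by=NULL -> NULL
  - ticket 2 (Broken link): blocked_by=1 -> Missing icon
  - ticket 3 (Slow page load): blocked_by=1 -> Missing icon
  - ticket 4 (Race condition): blocked_by=3 -> Slow page load
  - ticket 5 (Crash on save): blocked_by=3 -> Slow page load

SQL:
SELECT a.title, b.name AS agent, c.title AS blocked_by
FROM tickets a
LEFT JOIN agents b ON a.agent_id = b.id
LEFT JOIN tickets c ON a.blocked_by = c.id

Result:
title          | agent | blocked_by    
---------------+-------+---------------
Missing icon   | Grace | NULL          
Broken link    | Julia | Missing icon  
Slow page load | Julia | Missing icon  
Race condition | NULL  | Slow page load
Crash on save  | Dana  | Slow page load


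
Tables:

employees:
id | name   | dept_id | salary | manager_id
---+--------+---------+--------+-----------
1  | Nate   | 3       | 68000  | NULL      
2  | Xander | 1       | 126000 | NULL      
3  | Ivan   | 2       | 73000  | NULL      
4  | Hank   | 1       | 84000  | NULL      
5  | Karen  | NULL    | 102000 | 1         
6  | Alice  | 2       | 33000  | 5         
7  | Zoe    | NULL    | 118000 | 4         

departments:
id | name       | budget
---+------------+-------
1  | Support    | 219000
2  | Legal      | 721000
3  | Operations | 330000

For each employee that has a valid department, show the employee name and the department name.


INNER JOIN keeps only employees rows whose dept_id matches an id in departments. Walk through each employee:
  - employee 1 (Nate): dept_id=3 -> matches Operations
  - employee 2 (Xander): dept_id=1 -> matches Support
  - employee 3 (Ivan): dept_id=2 -> matches Legal
  - employee 4 (Hank): dept_id=1 -> matches Support
  - employee 5 (Karen): dept_id=NULL, no match -> dropped
  - employee 6 (Alice): dept_id=2 -> matches Legal
  - employee 7 (Zoe): dept_id=NULL, no match -> dropped
So 2 of 7 rows are dropped.

SQL:
SELECT a.name, b.name AS department
FROM employees a
INNER JOIN departments b ON a.dept_id = b.id

Result:
name   | department
-------+-----------
Nate   | Operations
Xander | Support   
Ivan   | Legal     
Hank   | Support   
Alice  | Legal     


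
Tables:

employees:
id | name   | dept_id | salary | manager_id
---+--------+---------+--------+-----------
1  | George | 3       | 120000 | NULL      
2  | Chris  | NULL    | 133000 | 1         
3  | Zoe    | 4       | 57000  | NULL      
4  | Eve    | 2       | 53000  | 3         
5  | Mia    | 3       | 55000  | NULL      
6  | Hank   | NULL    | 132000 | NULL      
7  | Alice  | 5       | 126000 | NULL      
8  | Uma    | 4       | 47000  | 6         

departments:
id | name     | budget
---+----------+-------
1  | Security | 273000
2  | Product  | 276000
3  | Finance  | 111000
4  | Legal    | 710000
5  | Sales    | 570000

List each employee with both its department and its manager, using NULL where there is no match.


Two LEFT JOINs from the same base table employees: one to departments via dept_id, one to employees itself via manager_id. Both are LEFT so every employee is preserved.
Match against departments:
  - employee 1 (George): dept_id=3 -> matches Finance
  - employee 2 (Chris): dept_id=NULL, no match -> kept with NULL
  - employee 3 (Zoe): dept_id=4 -> matches Legal
  - employee 4 (Eve): dept_id=2 -> matches Product
  - employee 5 (Mia): dept_id=3 -> matches Finance
  - employee 6 (Hank): dept_id=NULL, no match -> kept with NULL
  - employee 7 (Alice): dept_id=5 -> matches Sales
  - employee 8 (Uma): dept_id=4 -> matches Legal
Match against employees (self):
  - employee 1 (George): manager_id=NULL -> NULL
  - employee 2 (Chris): manager_id=1 -> George
  - employee 3 (Zoe): manager_id=NULL -> NULL
  - employee 4 (Eve): manager_id=3 -> Zoe
  - employee 5 (Mia): manager_id=NULL -> NULL
  - employee 6 (Hank): manager_id=NULL -> NULL
  - employee 7 (Alice): manager_id=NULL -> NULL
  - employee 8 (Uma): manager_id=6 -> Hank

SQL:
SELECT a.name, b.name AS department, c.name AS manager
FROM employees a
LEFT JOIN departments b ON a.dept_id = b.id
LEFT JOIN employees c ON a.manager_id = c.id

Result:
name   | department | manager
-------+------------+--------
George | Finance    | NULL   
Chris  | NULL       | George 
Zoe    | Legal      | NULL   
Eve    | Product    | Zoe    
Mia    | Finance    | NULL   
Hank   | NULL       | NULL   
Alice  | Sales      | NULL   
Uma    | Legal      | Hank   


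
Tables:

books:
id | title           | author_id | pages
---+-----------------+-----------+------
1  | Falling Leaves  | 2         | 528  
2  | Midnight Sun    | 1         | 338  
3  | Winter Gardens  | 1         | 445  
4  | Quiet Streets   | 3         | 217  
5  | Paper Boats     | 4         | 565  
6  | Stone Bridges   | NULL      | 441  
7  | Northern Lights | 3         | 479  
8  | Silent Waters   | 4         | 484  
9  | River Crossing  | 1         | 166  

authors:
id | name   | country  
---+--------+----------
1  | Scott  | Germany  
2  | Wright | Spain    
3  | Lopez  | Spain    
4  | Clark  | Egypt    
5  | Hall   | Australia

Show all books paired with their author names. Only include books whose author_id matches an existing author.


INNER JOIN keeps only books rows whose author_id matches an id in authors. Walk through each book:
  - book 1 (Falling Leaves): author_id=2 -> matches Wright
  - book 2 (Midnight Sun): author_id=1 -> matches Scott
  - book 3 (Winter Gardens): author_id=1 -> matches Scott
  - book 4 (Quiet Streets): author_id=3 -> matches Lopez
  - book 5 (Paper Boats): author_id=4 -> matches Clark
  - book 6 (Stone Bridges): author_id=NULL, no match -> dropped
  - book 7 (Northern Lights): author_id=3 -> matches Lopez
  - book 8 (Silent Waters): author_id=4 -> matches Clark
  - book 9 (River Crossing): author_id=1 -> matches Scott
So 1 of 9 rows is dropped.

SQL:
SELECT a.title, b.name AS author
FROM books a
INNER JOIN authors b ON a.author_id = b.id

Result:
title           | author
----------------+-------
Falling Leaves  | Wright
Midnight Sun    | Scott 
Winter Gardens  | Scott 
Quiet Streets   | Lopez 
Paper Boats     | Clark 
Northern Lights | Lopez 
Silent Waters   | Clark 
River Crossing  | Scott 


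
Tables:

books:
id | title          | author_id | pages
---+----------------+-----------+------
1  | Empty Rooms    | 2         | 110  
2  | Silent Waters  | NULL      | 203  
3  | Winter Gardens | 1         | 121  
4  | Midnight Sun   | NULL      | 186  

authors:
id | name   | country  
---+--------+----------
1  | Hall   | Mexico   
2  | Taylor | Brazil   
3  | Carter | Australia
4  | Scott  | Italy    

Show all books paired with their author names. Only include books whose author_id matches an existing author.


INNER JOIN keeps only books rows whose author_id matches an id in authors. Walk through each book:
  - book 1 (Empty Rooms): author_id=2 -> matches Taylor
  - book 2 (Silent Waters): author_id=NULL, no match -> dropped
  - book 3 (Winter Gardens): author_id=1 -> matches Hall
  - book 4 (Midnight Sun): author_id=NULL, no match -> dropped
So 2 of 4 rows are dropped.

SQL:
SELECT a.title, b.name AS author
FROM books a
INNER JOIN authors b ON a.author_id = b.id

Result:
title          | author
---------------+-------
Empty Rooms    | Taylor
Winter Gardens | Hall  


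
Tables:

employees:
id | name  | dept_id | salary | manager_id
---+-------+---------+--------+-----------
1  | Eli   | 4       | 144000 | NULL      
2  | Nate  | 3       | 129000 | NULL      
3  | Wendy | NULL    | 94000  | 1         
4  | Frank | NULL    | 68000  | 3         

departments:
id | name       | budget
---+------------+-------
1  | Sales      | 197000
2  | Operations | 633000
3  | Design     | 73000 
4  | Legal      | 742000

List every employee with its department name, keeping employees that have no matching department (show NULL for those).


LEFT JOIN keeps every row from employees (the left table); where dept_id has no match in departments, the department columns become NULL. Walk through each employee:
  - employee 1 (Eli): dept_id=4 -> matches Legal
  - employee 2 (Nate): dept_id=3 -> matches Design
  - employee 3 (Wendy): dept_id=NULL, no match -> kept with NULL
  - employee 4 (Frank): dept_id=NULL, no match -> kept with NULL
All 4 rows appear; 2 have NULL department.

SQL:
SELECT a.name, b.name AS department
FROM employees a
LEFT JOIN departments b ON a.dept_id = b.id

Result:
name  | department
------+-----------
Eli   | Legal     
Nate  | Design    
Wendy | NULL      
Frank | NULL      


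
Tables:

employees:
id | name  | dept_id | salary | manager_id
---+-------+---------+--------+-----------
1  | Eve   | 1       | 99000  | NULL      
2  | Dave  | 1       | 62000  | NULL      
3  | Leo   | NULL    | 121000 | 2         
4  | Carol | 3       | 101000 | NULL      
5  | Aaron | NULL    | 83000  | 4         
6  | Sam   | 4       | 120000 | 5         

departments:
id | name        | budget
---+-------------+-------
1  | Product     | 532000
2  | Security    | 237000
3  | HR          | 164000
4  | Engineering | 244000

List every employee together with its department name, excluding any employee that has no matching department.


INNER JOIN keeps only employees rows whose dept_id matches an id in departments. Walk through each employee:
  - employee 1 (Eve): dept_id=1 -> matches Product
  - employee 2 (Dave): dept_id=1 -> matches Product
  - employee 3 (Leo): dept_id=NULL, no match -> dropped
  - employee 4 (Carol): dept_id=3 -> matches HR
  - employee 5 (Aaron): dept_id=NULL, no match -> dropped
  - employee 6 (Sam): dept_id=4 -> matches Engineering
So 2 of 6 rows are dropped.

SQL:
SELECT a.name, b.name AS department
FROM employees a
INNER JOIN departments b ON a.dept_id = b.id

Result:
name  | department 
------+------------
Eve   | Product    
Dave  | Product    
Carol | HR         
Sam   | Engineering


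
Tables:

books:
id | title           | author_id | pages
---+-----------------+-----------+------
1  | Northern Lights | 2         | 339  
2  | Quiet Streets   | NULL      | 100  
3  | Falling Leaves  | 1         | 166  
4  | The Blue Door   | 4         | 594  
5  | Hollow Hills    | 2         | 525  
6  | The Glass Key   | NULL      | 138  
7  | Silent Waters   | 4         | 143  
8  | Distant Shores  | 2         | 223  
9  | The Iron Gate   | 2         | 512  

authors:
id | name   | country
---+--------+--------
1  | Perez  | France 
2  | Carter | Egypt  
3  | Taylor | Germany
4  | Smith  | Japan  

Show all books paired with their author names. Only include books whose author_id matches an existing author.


INNER JOIN keeps only books rows whose author_id matches an id in authors. Walk through each book:
  - book 1 (Northern Lights): author_id=2 -> matches Carter
  - book 2 (Quiet Streets): author_id=NULL, no match -> dropped
  - book 3 (Falling Leaves): author_id=1 -> matches Perez
  - book 4 (The Blue Door): author_id=4 -> matches Smith
  - book 5 (Hollow Hills): author_id=2 -> matches Carter
  - book 6 (The Glass Key): author_id=NULL, no match -> dropped
  - book 7 (Silent Waters): author_id=4 -> matches Smith
  - book 8 (Distant Shores): author_id=2 -> matches Carter
  - book 9 (The Iron Gate): author_id=2 -> matches Carter
So 2 of 9 rows are dropped.

SQL:
SELECT a.title, b.name AS author
FROM books a
INNER JOIN authors b ON a.author_id = b.id

Result:
title           | author
----------------+-------
Northern Lights | Carter
Falling Leaves  | Perez 
The Blue Door   | Smith 
Hollow Hills    | Carter
Silent Waters   | Smith 
Distant Shores  | Carter
The Iron Gate   | Carter


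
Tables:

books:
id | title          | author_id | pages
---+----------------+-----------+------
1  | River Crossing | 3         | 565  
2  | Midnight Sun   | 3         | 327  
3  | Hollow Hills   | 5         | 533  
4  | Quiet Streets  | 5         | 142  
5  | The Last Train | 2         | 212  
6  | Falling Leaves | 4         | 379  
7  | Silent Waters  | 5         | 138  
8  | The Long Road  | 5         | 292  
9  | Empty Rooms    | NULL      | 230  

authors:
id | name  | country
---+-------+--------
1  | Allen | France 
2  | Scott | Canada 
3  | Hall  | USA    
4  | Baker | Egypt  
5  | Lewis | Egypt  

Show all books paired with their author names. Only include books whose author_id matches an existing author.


INNER JOIN keeps only books rows whose author_id matches an id in authors. Walk through each book:
  - book 1 (River Crossing): author_id=3 -> matches Hall
  - book 2 (Midnight Sun): author_id=3 -> matches Hall
  - book 3 (Hollow Hills): author_id=5 -> matches Lewis
  - book 4 (Quiet Streets): author_id=5 -> matches Lewis
  - book 5 (The Last Train): author_id=2 -> matches Scott
  - book 6 (Falling Leaves): author_id=4 -> matches Baker
  - book 7 (Silent Waters): author_id=5 -> matches Lewis
  - book 8 (The Long Road): author_id=5 -> matches Lewis
  - book 9 (Empty Rooms): author_id=NULL, no match -> dropped
So 1 of 9 rows is dropped.

SQL:
SELECT a.title, b.name AS author
FROM books a
INNER JOIN authors b ON a.author_id = b.id

Result:
title          | author
---------------+-------
River Crossing | Hall  
Midnight Sun   | Hall  
Hollow Hills   | Lewis 
Quiet Streets  | Lewis 
The Last Train | Scott 
Falling Leaves | Baker 
Silent Waters  | Lewis 
The Long Road  | Lewis 


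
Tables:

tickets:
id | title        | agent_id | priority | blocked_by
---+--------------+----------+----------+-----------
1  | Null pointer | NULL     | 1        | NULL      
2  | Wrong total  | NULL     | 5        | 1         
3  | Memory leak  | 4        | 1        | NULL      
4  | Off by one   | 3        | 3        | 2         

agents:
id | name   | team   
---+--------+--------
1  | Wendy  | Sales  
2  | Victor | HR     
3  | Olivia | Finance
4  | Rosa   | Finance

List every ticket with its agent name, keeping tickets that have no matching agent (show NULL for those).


LEFT JOIN keeps every row from tickets (the left table); where agent_id has no match in agents, the agent columns become NULL. Walk through each ticket:
  - ticket 1 (Null pointer): agent_id=NULL, no match -> kept with NULL
  - ticket 2 (Wrong total): agent_id=NULL, no match -> kept with NULL
  - ticket 3 (Memory leak): agent_id=4 -> matches Rosa
  - ticket 4 (Off by one): agent_id=3 -> matches Olivia
All 4 rows appear; 2 have NULL agent.

SQL:
SELECT a.title, b.name AS agent
FROM tickets a
LEFT JOIN agents b ON a.agent_id = b.id

Result:
title        | agent 
-------------+-------
Null pointer | NULL  
Wrong total  | NULL  
Memory leak  | Rosa  
Off by one   | Olivia


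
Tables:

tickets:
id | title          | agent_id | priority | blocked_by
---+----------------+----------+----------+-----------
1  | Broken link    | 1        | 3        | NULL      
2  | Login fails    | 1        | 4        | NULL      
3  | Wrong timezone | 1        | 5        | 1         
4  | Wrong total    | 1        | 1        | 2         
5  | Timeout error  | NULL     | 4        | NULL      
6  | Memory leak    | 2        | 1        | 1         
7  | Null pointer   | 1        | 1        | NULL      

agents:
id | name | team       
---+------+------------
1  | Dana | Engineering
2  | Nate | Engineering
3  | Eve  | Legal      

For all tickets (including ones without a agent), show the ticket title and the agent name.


LEFT JOIN keeps every row from tickets (the left table); where agent_id has no match in agents, the agent columns become NULL. Walk through each ticket:
  - ticket 1 (Broken link): agent_id=1 -> matches Dana
  - ticket 2 (Login fails): agent_id=1 -> matches Dana
  - ticket 3 (Wrong timezone): agent_id=1 -> matches Dana
  - ticket 4 (Wrong total): agent_id=1 -> matches Dana
  - ticket 5 (Timeout error): agent_id=NULL, no match -> kept with NULL
  - ticket 6 (Memory leak): agent_id=2 -> matches Nate
  - ticket 7 (Null pointer): agent_id=1 -> matches Dana
All 7 rows appear; 1 has NULL agent.

SQL:
SELECT a.title, b.name AS agent
FROM tickets a
LEFT JOIN agents b ON a.agent_id = b.id

Result:
title          | agent
---------------+------
Broken link    | Dana 
Login fails    | Dana 
Wrong timezone | Dana 
Wrong total    | Dana 
Timeout error  | NULL 
Memory leak    | Nate 
Null pointer   | Dana 


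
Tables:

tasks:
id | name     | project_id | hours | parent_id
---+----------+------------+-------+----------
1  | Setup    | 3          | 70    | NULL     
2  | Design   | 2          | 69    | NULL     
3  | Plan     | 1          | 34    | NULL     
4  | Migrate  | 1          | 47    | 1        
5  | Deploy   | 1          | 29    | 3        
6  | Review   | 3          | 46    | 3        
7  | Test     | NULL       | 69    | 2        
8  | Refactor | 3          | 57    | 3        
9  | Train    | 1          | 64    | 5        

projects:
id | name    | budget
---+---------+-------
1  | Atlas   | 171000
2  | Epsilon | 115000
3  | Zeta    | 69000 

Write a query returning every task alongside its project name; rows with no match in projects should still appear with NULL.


LEFT JOIN keeps every row from tasks (the left table); where project_id has no match in projects, the project columns become NULL. Walk through each task:
  - task 1 (Setup): project_id=3 -> matches Zeta
  - task 2 (Design): project_id=2 -> matches Epsilon
  - task 3 (Plan): project_id=1 -> matches Atlas
  - task 4 (Migrate): project_id=1 -> matches Atlas
  - task 5 (Deploy): project_id=1 -> matches Atlas
  - task 6 (Review): project_id=3 -> matches Zeta
  - task 7 (Test): project_id=NULL, no match -> kept with NULL
  - task 8 (Refactor): project_id=3 -> matches Zeta
  - task 9 (Train): project_id=1 -> matches Atlas
All 9 rows appear; 1 has NULL project.

SQL:
SELECT a.name, b.name AS project
FROM tasks a
LEFT JOIN projects b ON a.project_id = b.id

Result:
name     | project
---------+--------
Setup    | Zeta   
Design   | Epsilon
Plan     | Atlas  
Migrate  | Atlas  
Deploy   | Atlas  
Review   | Zeta   
Test     | NULL   
Refactor | Zeta   
Train    | Atlas  


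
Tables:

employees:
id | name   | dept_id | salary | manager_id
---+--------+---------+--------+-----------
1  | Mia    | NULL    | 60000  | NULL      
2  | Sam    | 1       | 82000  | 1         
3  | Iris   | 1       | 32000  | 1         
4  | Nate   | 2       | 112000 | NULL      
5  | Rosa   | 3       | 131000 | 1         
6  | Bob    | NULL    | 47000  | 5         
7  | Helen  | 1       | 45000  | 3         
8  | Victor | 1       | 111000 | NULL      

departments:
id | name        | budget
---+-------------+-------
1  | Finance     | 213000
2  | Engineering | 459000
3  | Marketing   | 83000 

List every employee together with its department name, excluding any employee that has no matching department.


INNER JOIN keeps only employees rows whose dept_id matches an id in departments. Walk through each employee:
  - employee 1 (Mia): dept_id=NULL, no match -> dropped
  - employee 2 (Sam): dept_id=1 -> matches Finance
  - employee 3 (Iris): dept_id=1 -> matches Finance
  - employee 4 (Nate): dept_id=2 -> matches Engineering
  - employee 5 (Rosa): dept_id=3 -> matches Marketing
  - employee 6 (Bob): dept_id=NULL, no match -> dropped
  - employee 7 (Helen): dept_id=1 -> matches Finance
  - employee 8 (Victor): dept_id=1 -> matches Finance
So 2 of 8 rows are dropped.

SQL:
SELECT a.name, b.name AS department
FROM employees a
INNER JOIN departments b ON a.dept_id = b.id

Result:
name   | department 
-------+------------
Sam    | Finance    
Iris   | Finance    
Nate   | Engineering
Rosa   | Marketing  
Helen  | Finance    
Victor | Finance    


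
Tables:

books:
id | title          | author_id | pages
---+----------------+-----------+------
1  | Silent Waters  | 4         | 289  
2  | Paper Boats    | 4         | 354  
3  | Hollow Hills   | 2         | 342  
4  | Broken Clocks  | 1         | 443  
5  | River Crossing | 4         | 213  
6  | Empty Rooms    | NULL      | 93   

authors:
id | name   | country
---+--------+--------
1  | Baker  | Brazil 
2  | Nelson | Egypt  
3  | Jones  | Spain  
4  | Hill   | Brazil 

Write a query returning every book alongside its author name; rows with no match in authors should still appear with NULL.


LEFT JOIN keeps every row from books (the left table); where author_id has no match in authors, the author columns become NULL. Walk through each book:
  - book 1 (Silent Waters): author_id=4 -> matches Hill
  - book 2 (Paper Boats): author_id=4 -> matches Hill
  - book 3 (Hollow Hills): author_id=2 -> matches Nelson
  - book 4 (Broken Clocks): author_id=1 -> matches Baker
  - book 5 (River Crossing): author_id=4 -> matches Hill
  - book 6 (Empty Rooms): author_id=NULL, no match -> kept with NULL
All 6 rows appear; 1 has NULL author.

SQL:
SELECT a.title, b.name AS author
FROM books a
LEFT JOIN authors b ON a.author_id = b.id

Result:
title          | author
---------------+-------
Silent Waters  | Hill  
Paper Boats    | Hill  
Hollow Hills   | Nelson
Broken Clocks  | Baker 
River Crossing | Hill  
Empty Rooms    | NULL  


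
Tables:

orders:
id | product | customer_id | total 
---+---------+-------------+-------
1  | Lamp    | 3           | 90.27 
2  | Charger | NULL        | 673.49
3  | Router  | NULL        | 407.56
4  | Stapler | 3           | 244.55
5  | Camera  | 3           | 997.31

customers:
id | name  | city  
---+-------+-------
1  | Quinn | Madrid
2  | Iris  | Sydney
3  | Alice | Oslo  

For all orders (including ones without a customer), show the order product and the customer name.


LEFT JOIN keeps every row from orders (the left table); where customer_id has no match in customers, the customer columns become NULL. Walk through each order:
  - order 1 (Lamp): customer_id=3 -> matches Alice
  - order 2 (Charger): customer_id=NULL, no match -> kept with NULL
  - order 3 (Router): customer_id=NULL, no match -> kept with NULL
  - order 4 (Stapler): customer_id=3 -> matches Alice
  - order 5 (Camera): customer_id=3 -> matches Alice
All 5 rows appear; 2 have NULL customer.

SQL:
SELECT a.product, b.name AS customer
FROM orders a
LEFT JOIN customers b ON a.customer_id = b.id

Result:
product | customer
--------+---------
Lamp    | Alice   
Charger | NULL    
Router  | NULL    
Stapler | Alice   
Camera  | Alice   


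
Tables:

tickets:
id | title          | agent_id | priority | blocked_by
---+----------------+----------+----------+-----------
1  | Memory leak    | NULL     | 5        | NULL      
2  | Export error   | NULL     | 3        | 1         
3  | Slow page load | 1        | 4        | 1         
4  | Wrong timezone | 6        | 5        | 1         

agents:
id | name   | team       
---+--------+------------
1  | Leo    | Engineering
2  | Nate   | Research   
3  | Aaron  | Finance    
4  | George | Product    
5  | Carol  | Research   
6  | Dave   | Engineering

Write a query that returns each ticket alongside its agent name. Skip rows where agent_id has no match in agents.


INNER JOIN keeps only tickets rows whose agent_id matches an id in agents. Walk through each ticket:
  - ticket 1 (Memory leak): agent_id=NULL, no match -> dropped
  - ticket 2 (Export error): agent_id=NULL, no match -> dropped
  - ticket 3 (Slow page load): agent_id=1 -> matches Leo
  - ticket 4 (Wrong timezone): agent_id=6 -> matches Dave
So 2 of 4 rows are dropped.

SQL:
SELECT a.title, b.name AS agent
FROM tickets a
INNER JOIN agents b ON a.agent_id = b.id

Result:
title          | agent
---------------+------
Slow page load | Leo  
Wrong timezone | Dave 


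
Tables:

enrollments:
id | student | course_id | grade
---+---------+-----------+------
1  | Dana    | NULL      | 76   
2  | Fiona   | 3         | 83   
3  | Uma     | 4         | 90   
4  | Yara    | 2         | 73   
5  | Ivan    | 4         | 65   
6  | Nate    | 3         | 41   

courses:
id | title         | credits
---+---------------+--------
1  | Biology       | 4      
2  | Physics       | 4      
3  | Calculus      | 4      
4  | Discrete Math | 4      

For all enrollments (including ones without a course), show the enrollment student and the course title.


LEFT JOIN keeps every row from enrollments (the left table); where course_id has no match in courses, the course columns become NULL. Walk through each enrollment:
  - enrollment 1 (Dana): course_id=NULL, no match -> kept with NULL
  - enrollment 2 (Fiona): course_id=3 -> matches Calculus
  - enrollment 3 (Uma): course_id=4 -> matches Discrete Math
  - enrollment 4 (Yara): course_id=2 -> matches Physics
  - enrollment 5 (Ivan): course_id=4 -> matches Discrete Math
  - enrollment 6 (Nate): course_id=3 -> matches Calculus
All 6 rows appear; 1 has NULL course.

SQL:
SELECT a.student, b.title AS course
FROM enrollments a
LEFT JOIN courses b ON a.course_id = b.id

Result:
student | course       
--------+--------------
Dana    | NULL         
Fiona   | Calculus     
Uma     | Discrete Math
Yara    | Physics      
Ivan    | Discrete Math
Nate    | Calculus     


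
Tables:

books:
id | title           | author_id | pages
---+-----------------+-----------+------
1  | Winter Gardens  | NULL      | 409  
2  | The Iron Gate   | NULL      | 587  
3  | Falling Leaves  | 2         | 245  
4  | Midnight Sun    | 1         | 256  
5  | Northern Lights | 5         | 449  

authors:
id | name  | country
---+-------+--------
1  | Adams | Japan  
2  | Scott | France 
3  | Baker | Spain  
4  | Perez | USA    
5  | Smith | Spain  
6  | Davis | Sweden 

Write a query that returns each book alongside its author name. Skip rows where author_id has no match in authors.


INNER JOIN keeps only books rows whose author_id matches an id in authors. Walk through each book:
  - book 1 (Winter Gardens): author_id=NULL, no match -> dropped
  - book 2 (The Iron Gate): author_id=NULL, no match -> dropped
  - book 3 (Falling Leaves): author_id=2 -> matches Scott
  - book 4 (Midnight Sun): author_id=1 -> matches Adams
  - book 5 (Northern Lights): author_id=5 -> matches Smith
So 2 of 5 rows are dropped.

SQL:
SELECT a.title, b.name AS author
FROM books a
INNER JOIN authors b ON a.author_id = b.id

Result:
title           | author
----------------+-------
Falling Leaves  | Scott 
Midnight Sun    | Adams 
Northern Lights | Smith 
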